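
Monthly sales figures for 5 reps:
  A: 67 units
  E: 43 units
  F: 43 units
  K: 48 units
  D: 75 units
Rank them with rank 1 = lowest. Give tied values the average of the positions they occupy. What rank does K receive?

Sorted (ascending): 43, 43, 48, 67, 75
The 2 values of 43 occupy positions 1–2 → average rank (1+2)/2 = 1.5.
K has value 48 units → rank 3.

3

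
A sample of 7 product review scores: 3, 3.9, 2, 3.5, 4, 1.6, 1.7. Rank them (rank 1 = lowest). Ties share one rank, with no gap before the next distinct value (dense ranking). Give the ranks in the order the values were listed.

4, 6, 3, 5, 7, 1, 2

Sorted (ascending): 1.6, 1.7, 2, 3, 3.5, 3.9, 4
No ties — each value takes its position as its rank.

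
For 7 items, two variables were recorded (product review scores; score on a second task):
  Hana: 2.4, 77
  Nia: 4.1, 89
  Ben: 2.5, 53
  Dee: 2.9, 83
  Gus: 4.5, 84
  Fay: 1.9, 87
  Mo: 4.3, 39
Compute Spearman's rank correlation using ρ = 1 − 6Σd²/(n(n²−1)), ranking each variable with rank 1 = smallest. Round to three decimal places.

Ranks of variable 1: 2, 5, 3, 4, 7, 1, 6
Ranks of variable 2: 3, 7, 2, 4, 5, 6, 1
d = r₁ − r₂: -1, -2, 1, 0, 2, -5, 5
d²: 1, 4, 1, 0, 4, 25, 25; Σd² = 60
ρ = 1 − 6·60/(7·48) = 1 − 360/336 = -0.071

-0.071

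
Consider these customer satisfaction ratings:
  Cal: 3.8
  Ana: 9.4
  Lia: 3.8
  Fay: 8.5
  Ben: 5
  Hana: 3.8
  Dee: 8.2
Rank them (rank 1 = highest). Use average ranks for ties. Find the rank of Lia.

Sorted (descending): 9.4, 8.5, 8.2, 5, 3.8, 3.8, 3.8
The 3 values of 3.8 occupy positions 5–7 → average rank 6.
Lia has value 3.8 → rank 6.

6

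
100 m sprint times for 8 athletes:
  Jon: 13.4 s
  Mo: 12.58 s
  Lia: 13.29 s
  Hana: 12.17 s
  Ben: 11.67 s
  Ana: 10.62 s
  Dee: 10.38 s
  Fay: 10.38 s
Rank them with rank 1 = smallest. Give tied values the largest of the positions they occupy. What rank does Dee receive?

Sorted (ascending): 10.38, 10.38, 10.62, 11.67, 12.17, 12.58, 13.29, 13.4
The 2 values of 10.38 occupy positions 1–2 → each gets rank 2.
Dee has value 10.38 s → rank 2.

2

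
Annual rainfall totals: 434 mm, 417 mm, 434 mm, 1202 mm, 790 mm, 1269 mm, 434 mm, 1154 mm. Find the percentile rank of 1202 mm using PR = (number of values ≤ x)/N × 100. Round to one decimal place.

87.5

N = 8.
Strictly below 1202: 6. Equal to 1202: 1.
PR = 7/8 × 100 = 87.5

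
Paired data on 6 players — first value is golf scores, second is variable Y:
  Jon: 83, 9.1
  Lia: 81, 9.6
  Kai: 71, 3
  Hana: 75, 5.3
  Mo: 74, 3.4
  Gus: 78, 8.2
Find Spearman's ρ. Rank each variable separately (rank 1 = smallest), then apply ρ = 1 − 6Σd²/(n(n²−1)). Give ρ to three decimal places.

Ranks of variable 1: 6, 5, 1, 3, 2, 4
Ranks of variable 2: 5, 6, 1, 3, 2, 4
d = r₁ − r₂: 1, -1, 0, 0, 0, 0
d²: 1, 1, 0, 0, 0, 0; Σd² = 2
ρ = 1 − 6·2/(6·35) = 1 − 12/210 = 0.943

0.943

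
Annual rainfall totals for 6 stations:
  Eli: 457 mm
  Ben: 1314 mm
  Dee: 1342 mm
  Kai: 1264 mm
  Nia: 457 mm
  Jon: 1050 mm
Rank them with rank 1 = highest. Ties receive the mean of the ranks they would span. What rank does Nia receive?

5.5

Sorted (descending): 1342, 1314, 1264, 1050, 457, 457
The 2 values of 457 occupy positions 5–6 → average rank (5+6)/2 = 5.5.
Nia has value 457 mm → rank 5.5.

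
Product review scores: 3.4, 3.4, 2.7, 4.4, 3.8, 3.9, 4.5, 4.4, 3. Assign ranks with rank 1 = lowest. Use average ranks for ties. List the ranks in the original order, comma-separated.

3.5, 3.5, 1, 7.5, 5, 6, 9, 7.5, 2

Sorted (ascending): 2.7, 3, 3.4, 3.4, 3.8, 3.9, 4.4, 4.4, 4.5
The 2 values of 3.4 occupy positions 3–4 → average rank (3+4)/2 = 3.5.
The 2 values of 4.4 occupy positions 7–8 → average rank (7+8)/2 = 7.5.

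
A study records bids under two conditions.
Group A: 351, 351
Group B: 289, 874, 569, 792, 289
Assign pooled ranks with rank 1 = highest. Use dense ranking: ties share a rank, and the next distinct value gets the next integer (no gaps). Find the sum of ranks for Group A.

8

Sorted (descending): 874, 792, 569, 351, 351, 289, 289
The 2 values of 351 share dense rank 4.
The 2 values of 289 share dense rank 5.
Remaining distinct values take the next consecutive integers.
Group A values → pooled ranks: 351→4, 351→4
Rank sum = 4 + 4 = 8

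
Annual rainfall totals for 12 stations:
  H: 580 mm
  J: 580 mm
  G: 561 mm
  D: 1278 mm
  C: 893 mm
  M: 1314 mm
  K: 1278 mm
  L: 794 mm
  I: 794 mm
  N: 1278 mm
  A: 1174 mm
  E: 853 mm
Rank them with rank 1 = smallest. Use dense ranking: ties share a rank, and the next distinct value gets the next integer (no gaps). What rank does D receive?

7

Sorted (ascending): 561, 580, 580, 794, 794, 853, 893, 1174, 1278, 1278, 1278, 1314
The 2 values of 580 share dense rank 2.
The 2 values of 794 share dense rank 3.
The 3 values of 1278 share dense rank 7.
Remaining distinct values take the next consecutive integers.
D has value 1278 mm → rank 7.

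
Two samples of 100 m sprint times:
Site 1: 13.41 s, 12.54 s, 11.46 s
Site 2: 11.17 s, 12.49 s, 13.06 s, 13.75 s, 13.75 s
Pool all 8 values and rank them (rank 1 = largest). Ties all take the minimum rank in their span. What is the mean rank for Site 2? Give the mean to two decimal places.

4.00

Sorted (descending): 13.75, 13.75, 13.41, 13.06, 12.54, 12.49, 11.46, 11.17
The 2 values of 13.75 occupy positions 1–2 → each gets rank 1.
Site 2 values → pooled ranks: 11.17→8, 12.49→6, 13.06→4, 13.75→1, 13.75→1
Mean rank = (8 + 6 + 4 + 1 + 1) / 5 = 4.00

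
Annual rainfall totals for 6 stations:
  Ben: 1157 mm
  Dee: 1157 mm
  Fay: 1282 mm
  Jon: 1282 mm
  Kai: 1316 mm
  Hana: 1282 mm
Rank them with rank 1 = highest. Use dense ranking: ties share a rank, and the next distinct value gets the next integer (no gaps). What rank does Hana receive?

2

Sorted (descending): 1316, 1282, 1282, 1282, 1157, 1157
The 3 values of 1282 share dense rank 2.
The 2 values of 1157 share dense rank 3.
Remaining distinct values take the next consecutive integers.
Hana has value 1282 mm → rank 2.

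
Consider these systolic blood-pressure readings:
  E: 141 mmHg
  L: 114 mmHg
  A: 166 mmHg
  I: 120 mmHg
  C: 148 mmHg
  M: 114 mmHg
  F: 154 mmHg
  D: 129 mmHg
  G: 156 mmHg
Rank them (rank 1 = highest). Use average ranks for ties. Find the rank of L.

8.5

Sorted (descending): 166, 156, 154, 148, 141, 129, 120, 114, 114
The 2 values of 114 occupy positions 8–9 → average rank (8+9)/2 = 8.5.
L has value 114 mmHg → rank 8.5.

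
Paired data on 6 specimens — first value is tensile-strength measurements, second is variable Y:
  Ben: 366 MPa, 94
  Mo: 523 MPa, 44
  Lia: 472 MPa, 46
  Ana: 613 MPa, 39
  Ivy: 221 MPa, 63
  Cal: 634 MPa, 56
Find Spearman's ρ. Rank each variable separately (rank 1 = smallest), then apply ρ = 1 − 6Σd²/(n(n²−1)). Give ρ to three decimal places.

Ranks of variable 1: 2, 4, 3, 5, 1, 6
Ranks of variable 2: 6, 2, 3, 1, 5, 4
d = r₁ − r₂: -4, 2, 0, 4, -4, 2
d²: 16, 4, 0, 16, 16, 4; Σd² = 56
ρ = 1 − 6·56/(6·35) = 1 − 336/210 = -0.600

-0.600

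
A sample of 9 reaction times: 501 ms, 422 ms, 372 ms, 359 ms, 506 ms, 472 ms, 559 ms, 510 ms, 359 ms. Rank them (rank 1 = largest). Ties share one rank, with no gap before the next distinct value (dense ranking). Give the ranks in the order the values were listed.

Sorted (descending): 559, 510, 506, 501, 472, 422, 372, 359, 359
The 2 values of 359 share dense rank 8.
Remaining distinct values take the next consecutive integers.

4, 6, 7, 8, 3, 5, 1, 2, 8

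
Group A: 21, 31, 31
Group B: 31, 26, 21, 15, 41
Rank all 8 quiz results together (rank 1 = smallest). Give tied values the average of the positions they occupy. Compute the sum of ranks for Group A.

14.5

Sorted (ascending): 15, 21, 21, 26, 31, 31, 31, 41
The 2 values of 21 occupy positions 2–3 → average rank (2+3)/2 = 2.5.
The 3 values of 31 occupy positions 5–7 → average rank 6.
Group A values → pooled ranks: 21→2.5, 31→6, 31→6
Rank sum = 2.5 + 6 + 6 = 14.5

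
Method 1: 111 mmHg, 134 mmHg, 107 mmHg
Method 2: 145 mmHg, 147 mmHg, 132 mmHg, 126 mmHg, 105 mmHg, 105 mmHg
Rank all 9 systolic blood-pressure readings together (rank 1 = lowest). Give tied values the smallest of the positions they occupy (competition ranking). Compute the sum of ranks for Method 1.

Sorted (ascending): 105, 105, 107, 111, 126, 132, 134, 145, 147
The 2 values of 105 occupy positions 1–2 → each gets rank 1.
Method 1 values → pooled ranks: 111→4, 134→7, 107→3
Rank sum = 4 + 7 + 3 = 14

14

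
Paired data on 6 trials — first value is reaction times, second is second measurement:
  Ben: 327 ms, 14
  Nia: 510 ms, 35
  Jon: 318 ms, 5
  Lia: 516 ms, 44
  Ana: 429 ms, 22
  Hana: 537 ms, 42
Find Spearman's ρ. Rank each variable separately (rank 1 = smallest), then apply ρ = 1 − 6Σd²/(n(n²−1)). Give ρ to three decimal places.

0.943

Ranks of variable 1: 2, 4, 1, 5, 3, 6
Ranks of variable 2: 2, 4, 1, 6, 3, 5
d = r₁ − r₂: 0, 0, 0, -1, 0, 1
d²: 0, 0, 0, 1, 0, 1; Σd² = 2
ρ = 1 − 6·2/(6·35) = 1 − 12/210 = 0.943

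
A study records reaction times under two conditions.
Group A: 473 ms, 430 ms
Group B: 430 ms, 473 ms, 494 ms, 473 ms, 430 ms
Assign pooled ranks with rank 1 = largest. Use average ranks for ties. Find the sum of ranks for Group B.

19

Sorted (descending): 494, 473, 473, 473, 430, 430, 430
The 3 values of 473 occupy positions 2–4 → average rank 3.
The 3 values of 430 occupy positions 5–7 → average rank 6.
Group B values → pooled ranks: 430→6, 473→3, 494→1, 473→3, 430→6
Rank sum = 6 + 3 + 1 + 3 + 6 = 19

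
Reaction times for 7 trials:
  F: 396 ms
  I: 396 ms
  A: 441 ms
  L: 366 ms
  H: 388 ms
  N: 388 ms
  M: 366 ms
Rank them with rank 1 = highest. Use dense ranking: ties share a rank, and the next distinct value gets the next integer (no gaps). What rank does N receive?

Sorted (descending): 441, 396, 396, 388, 388, 366, 366
The 2 values of 396 share dense rank 2.
The 2 values of 388 share dense rank 3.
The 2 values of 366 share dense rank 4.
Remaining distinct values take the next consecutive integers.
N has value 388 ms → rank 3.

3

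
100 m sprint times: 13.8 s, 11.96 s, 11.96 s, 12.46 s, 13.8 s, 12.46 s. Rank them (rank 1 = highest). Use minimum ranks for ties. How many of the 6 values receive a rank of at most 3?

Sorted (descending): 13.8, 13.8, 12.46, 12.46, 11.96, 11.96
The 2 values of 13.8 occupy positions 1–2 → each gets rank 1.
The 2 values of 12.46 occupy positions 3–4 → each gets rank 3.
The 2 values of 11.96 occupy positions 5–6 → each gets rank 5.
Ranks ≤ 3: {1, 1, 3, 3} → 4 values.

4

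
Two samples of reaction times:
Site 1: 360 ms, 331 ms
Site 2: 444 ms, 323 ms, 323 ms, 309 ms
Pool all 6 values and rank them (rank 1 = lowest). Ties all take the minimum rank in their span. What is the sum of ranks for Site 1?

9

Sorted (ascending): 309, 323, 323, 331, 360, 444
The 2 values of 323 occupy positions 2–3 → each gets rank 2.
Site 1 values → pooled ranks: 360→5, 331→4
Rank sum = 5 + 4 = 9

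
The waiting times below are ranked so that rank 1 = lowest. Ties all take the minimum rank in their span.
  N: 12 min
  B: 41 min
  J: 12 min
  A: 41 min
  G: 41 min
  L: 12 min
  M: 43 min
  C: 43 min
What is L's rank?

Sorted (ascending): 12, 12, 12, 41, 41, 41, 43, 43
The 3 values of 12 occupy positions 1–3 → each gets rank 1.
The 3 values of 41 occupy positions 4–6 → each gets rank 4.
The 2 values of 43 occupy positions 7–8 → each gets rank 7.
L has value 12 min → rank 1.

1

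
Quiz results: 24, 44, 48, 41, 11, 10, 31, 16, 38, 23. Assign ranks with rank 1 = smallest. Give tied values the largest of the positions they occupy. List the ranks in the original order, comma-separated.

Sorted (ascending): 10, 11, 16, 23, 24, 31, 38, 41, 44, 48
No ties — each value takes its position as its rank.

5, 9, 10, 8, 2, 1, 6, 3, 7, 4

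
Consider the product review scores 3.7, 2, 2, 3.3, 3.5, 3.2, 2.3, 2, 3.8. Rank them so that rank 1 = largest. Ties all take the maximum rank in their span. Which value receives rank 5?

Sorted (descending): 3.8, 3.7, 3.5, 3.3, 3.2, 2.3, 2, 2, 2
The 3 values of 2 occupy positions 7–9 → each gets rank 9.
Rank 5 → value 3.2.

3.2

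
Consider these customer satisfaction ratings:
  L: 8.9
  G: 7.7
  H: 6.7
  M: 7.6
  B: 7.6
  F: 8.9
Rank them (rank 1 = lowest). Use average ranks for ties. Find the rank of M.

Sorted (ascending): 6.7, 7.6, 7.6, 7.7, 8.9, 8.9
The 2 values of 7.6 occupy positions 2–3 → average rank (2+3)/2 = 2.5.
The 2 values of 8.9 occupy positions 5–6 → average rank (5+6)/2 = 5.5.
M has value 7.6 → rank 2.5.

2.5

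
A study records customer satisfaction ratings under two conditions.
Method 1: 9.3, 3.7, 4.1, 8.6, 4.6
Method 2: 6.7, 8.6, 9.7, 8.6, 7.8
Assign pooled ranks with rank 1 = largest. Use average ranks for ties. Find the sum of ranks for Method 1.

33

Sorted (descending): 9.7, 9.3, 8.6, 8.6, 8.6, 7.8, 6.7, 4.6, 4.1, 3.7
The 3 values of 8.6 occupy positions 3–5 → average rank 4.
Method 1 values → pooled ranks: 9.3→2, 3.7→10, 4.1→9, 8.6→4, 4.6→8
Rank sum = 2 + 10 + 9 + 4 + 8 = 33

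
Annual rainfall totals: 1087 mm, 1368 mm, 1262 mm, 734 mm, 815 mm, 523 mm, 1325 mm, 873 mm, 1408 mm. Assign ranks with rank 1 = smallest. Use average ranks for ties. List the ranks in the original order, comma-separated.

Sorted (ascending): 523, 734, 815, 873, 1087, 1262, 1325, 1368, 1408
No ties — each value takes its position as its rank.

5, 8, 6, 2, 3, 1, 7, 4, 9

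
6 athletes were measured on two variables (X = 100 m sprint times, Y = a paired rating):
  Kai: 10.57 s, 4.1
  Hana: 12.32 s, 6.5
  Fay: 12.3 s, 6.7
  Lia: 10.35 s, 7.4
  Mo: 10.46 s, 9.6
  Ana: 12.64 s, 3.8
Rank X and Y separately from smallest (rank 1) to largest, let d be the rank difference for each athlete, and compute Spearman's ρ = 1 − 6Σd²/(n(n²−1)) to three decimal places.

Ranks of variable 1: 3, 5, 4, 1, 2, 6
Ranks of variable 2: 2, 3, 4, 5, 6, 1
d = r₁ − r₂: 1, 2, 0, -4, -4, 5
d²: 1, 4, 0, 16, 16, 25; Σd² = 62
ρ = 1 − 6·62/(6·35) = 1 − 372/210 = -0.771

-0.771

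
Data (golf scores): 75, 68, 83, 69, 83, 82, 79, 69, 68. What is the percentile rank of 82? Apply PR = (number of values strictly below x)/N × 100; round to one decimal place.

N = 9.
Strictly below 82: 6. Equal to 82: 1.
PR = 6/9 × 100 = 66.7

66.7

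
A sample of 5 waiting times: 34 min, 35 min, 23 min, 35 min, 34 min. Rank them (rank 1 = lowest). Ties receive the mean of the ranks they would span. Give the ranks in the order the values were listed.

2.5, 4.5, 1, 4.5, 2.5

Sorted (ascending): 23, 34, 34, 35, 35
The 2 values of 34 occupy positions 2–3 → average rank (2+3)/2 = 2.5.
The 2 values of 35 occupy positions 4–5 → average rank (4+5)/2 = 4.5.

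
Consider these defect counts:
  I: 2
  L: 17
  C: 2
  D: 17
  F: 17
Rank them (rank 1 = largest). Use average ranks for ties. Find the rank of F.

Sorted (descending): 17, 17, 17, 2, 2
The 3 values of 17 occupy positions 1–3 → average rank 2.
The 2 values of 2 occupy positions 4–5 → average rank (4+5)/2 = 4.5.
F has value 17 → rank 2.

2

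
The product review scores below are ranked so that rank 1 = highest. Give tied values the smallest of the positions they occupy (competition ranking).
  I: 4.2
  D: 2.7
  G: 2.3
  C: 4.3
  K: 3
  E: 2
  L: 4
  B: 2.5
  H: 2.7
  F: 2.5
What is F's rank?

Sorted (descending): 4.3, 4.2, 4, 3, 2.7, 2.7, 2.5, 2.5, 2.3, 2
The 2 values of 2.7 occupy positions 5–6 → each gets rank 5.
The 2 values of 2.5 occupy positions 7–8 → each gets rank 7.
F has value 2.5 → rank 7.

7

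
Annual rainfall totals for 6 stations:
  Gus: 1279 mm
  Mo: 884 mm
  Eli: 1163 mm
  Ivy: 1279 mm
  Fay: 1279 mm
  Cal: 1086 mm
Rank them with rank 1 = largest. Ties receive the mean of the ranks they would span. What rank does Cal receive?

Sorted (descending): 1279, 1279, 1279, 1163, 1086, 884
The 3 values of 1279 occupy positions 1–3 → average rank 2.
Cal has value 1086 mm → rank 5.

5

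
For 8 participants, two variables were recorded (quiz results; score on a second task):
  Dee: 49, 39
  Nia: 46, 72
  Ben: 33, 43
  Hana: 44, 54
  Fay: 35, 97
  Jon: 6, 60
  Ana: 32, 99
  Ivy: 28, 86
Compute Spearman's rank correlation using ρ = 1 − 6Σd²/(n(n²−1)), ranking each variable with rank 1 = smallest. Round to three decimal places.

-0.429

Ranks of variable 1: 8, 7, 4, 6, 5, 1, 3, 2
Ranks of variable 2: 1, 5, 2, 3, 7, 4, 8, 6
d = r₁ − r₂: 7, 2, 2, 3, -2, -3, -5, -4
d²: 49, 4, 4, 9, 4, 9, 25, 16; Σd² = 120
ρ = 1 − 6·120/(8·63) = 1 − 720/504 = -0.429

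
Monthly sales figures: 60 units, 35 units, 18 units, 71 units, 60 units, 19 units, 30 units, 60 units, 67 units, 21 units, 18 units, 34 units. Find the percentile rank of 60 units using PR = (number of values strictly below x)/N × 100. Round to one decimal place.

N = 12.
Strictly below 60: 7. Equal to 60: 3.
PR = 7/12 × 100 = 58.3

58.3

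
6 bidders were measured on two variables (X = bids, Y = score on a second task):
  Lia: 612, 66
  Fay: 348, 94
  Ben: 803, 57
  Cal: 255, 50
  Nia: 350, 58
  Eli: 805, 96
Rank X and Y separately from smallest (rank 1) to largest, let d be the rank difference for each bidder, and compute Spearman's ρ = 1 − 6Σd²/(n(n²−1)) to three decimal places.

Ranks of variable 1: 4, 2, 5, 1, 3, 6
Ranks of variable 2: 4, 5, 2, 1, 3, 6
d = r₁ − r₂: 0, -3, 3, 0, 0, 0
d²: 0, 9, 9, 0, 0, 0; Σd² = 18
ρ = 1 − 6·18/(6·35) = 1 − 108/210 = 0.486

0.486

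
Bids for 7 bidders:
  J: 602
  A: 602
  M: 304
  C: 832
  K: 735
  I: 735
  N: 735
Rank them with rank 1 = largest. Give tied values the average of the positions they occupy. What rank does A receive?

5.5

Sorted (descending): 832, 735, 735, 735, 602, 602, 304
The 3 values of 735 occupy positions 2–4 → average rank 3.
The 2 values of 602 occupy positions 5–6 → average rank (5+6)/2 = 5.5.
A has value 602 → rank 5.5.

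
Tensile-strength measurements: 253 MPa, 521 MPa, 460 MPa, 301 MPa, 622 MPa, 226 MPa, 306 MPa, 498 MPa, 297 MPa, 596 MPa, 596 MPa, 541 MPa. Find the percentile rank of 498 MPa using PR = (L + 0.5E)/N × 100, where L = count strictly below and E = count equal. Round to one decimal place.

54.2

N = 12.
Strictly below 498: 6. Equal to 498: 1.
PR = (6 + 0.5·1)/12 × 100 = 54.2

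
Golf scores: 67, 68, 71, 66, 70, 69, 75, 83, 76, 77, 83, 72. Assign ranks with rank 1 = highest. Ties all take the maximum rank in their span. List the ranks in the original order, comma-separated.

Sorted (descending): 83, 83, 77, 76, 75, 72, 71, 70, 69, 68, 67, 66
The 2 values of 83 occupy positions 1–2 → each gets rank 2.

11, 10, 7, 12, 8, 9, 5, 2, 4, 3, 2, 6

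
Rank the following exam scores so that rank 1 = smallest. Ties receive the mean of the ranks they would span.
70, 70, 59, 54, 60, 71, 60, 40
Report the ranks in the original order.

6.5, 6.5, 3, 2, 4.5, 8, 4.5, 1

Sorted (ascending): 40, 54, 59, 60, 60, 70, 70, 71
The 2 values of 60 occupy positions 4–5 → average rank (4+5)/2 = 4.5.
The 2 values of 70 occupy positions 6–7 → average rank (6+7)/2 = 6.5.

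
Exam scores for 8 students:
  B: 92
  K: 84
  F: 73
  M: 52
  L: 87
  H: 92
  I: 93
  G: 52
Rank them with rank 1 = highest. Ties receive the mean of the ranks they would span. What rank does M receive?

Sorted (descending): 93, 92, 92, 87, 84, 73, 52, 52
The 2 values of 92 occupy positions 2–3 → average rank (2+3)/2 = 2.5.
The 2 values of 52 occupy positions 7–8 → average rank (7+8)/2 = 7.5.
M has value 52 → rank 7.5.

7.5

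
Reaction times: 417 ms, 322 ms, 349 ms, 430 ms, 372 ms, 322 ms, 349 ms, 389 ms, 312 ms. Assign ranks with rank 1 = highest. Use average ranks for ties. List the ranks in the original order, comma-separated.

2, 7.5, 5.5, 1, 4, 7.5, 5.5, 3, 9

Sorted (descending): 430, 417, 389, 372, 349, 349, 322, 322, 312
The 2 values of 349 occupy positions 5–6 → average rank (5+6)/2 = 5.5.
The 2 values of 322 occupy positions 7–8 → average rank (7+8)/2 = 7.5.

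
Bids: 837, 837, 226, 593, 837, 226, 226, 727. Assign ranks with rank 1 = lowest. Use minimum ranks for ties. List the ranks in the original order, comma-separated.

6, 6, 1, 4, 6, 1, 1, 5

Sorted (ascending): 226, 226, 226, 593, 727, 837, 837, 837
The 3 values of 226 occupy positions 1–3 → each gets rank 1.
The 3 values of 837 occupy positions 6–8 → each gets rank 6.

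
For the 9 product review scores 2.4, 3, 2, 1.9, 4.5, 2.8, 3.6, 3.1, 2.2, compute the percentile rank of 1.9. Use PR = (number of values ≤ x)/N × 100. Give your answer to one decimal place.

11.1

N = 9.
Strictly below 1.9: 0. Equal to 1.9: 1.
PR = 1/9 × 100 = 11.1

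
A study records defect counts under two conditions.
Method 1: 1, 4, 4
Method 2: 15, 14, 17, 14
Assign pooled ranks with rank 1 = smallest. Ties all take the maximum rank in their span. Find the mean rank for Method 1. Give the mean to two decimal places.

Sorted (ascending): 1, 4, 4, 14, 14, 15, 17
The 2 values of 4 occupy positions 2–3 → each gets rank 3.
The 2 values of 14 occupy positions 4–5 → each gets rank 5.
Method 1 values → pooled ranks: 1→1, 4→3, 4→3
Mean rank = (1 + 3 + 3) / 3 = 2.33

2.33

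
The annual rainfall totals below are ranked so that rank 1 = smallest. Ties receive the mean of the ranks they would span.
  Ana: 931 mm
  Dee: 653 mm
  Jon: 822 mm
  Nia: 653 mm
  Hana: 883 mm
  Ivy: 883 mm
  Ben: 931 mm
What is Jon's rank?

Sorted (ascending): 653, 653, 822, 883, 883, 931, 931
The 2 values of 653 occupy positions 1–2 → average rank (1+2)/2 = 1.5.
The 2 values of 883 occupy positions 4–5 → average rank (4+5)/2 = 4.5.
The 2 values of 931 occupy positions 6–7 → average rank (6+7)/2 = 6.5.
Jon has value 822 mm → rank 3.

3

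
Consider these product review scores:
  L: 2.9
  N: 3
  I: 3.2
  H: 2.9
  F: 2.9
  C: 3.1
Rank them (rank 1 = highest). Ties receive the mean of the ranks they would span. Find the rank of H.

5

Sorted (descending): 3.2, 3.1, 3, 2.9, 2.9, 2.9
The 3 values of 2.9 occupy positions 4–6 → average rank 5.
H has value 2.9 → rank 5.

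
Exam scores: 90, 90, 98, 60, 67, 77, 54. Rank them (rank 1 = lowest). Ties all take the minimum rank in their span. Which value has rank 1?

Sorted (ascending): 54, 60, 67, 77, 90, 90, 98
The 2 values of 90 occupy positions 5–6 → each gets rank 5.
Rank 1 → value 54.

54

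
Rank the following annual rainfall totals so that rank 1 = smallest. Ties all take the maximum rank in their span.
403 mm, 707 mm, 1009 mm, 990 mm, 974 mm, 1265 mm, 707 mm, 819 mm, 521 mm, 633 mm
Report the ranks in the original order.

1, 5, 9, 8, 7, 10, 5, 6, 2, 3

Sorted (ascending): 403, 521, 633, 707, 707, 819, 974, 990, 1009, 1265
The 2 values of 707 occupy positions 4–5 → each gets rank 5.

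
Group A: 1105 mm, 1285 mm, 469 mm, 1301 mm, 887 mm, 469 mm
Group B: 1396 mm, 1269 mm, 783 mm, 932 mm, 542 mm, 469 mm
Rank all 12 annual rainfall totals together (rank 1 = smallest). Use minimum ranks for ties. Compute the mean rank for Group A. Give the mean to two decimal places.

Sorted (ascending): 469, 469, 469, 542, 783, 887, 932, 1105, 1269, 1285, 1301, 1396
The 3 values of 469 occupy positions 1–3 → each gets rank 1.
Group A values → pooled ranks: 1105→8, 1285→10, 469→1, 1301→11, 887→6, 469→1
Mean rank = (8 + 10 + 1 + 11 + 6 + 1) / 6 = 6.17

6.17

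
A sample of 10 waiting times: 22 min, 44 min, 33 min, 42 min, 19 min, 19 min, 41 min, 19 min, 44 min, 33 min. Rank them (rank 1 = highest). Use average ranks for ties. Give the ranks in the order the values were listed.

7, 1.5, 5.5, 3, 9, 9, 4, 9, 1.5, 5.5

Sorted (descending): 44, 44, 42, 41, 33, 33, 22, 19, 19, 19
The 2 values of 44 occupy positions 1–2 → average rank (1+2)/2 = 1.5.
The 2 values of 33 occupy positions 5–6 → average rank (5+6)/2 = 5.5.
The 3 values of 19 occupy positions 8–10 → average rank 9.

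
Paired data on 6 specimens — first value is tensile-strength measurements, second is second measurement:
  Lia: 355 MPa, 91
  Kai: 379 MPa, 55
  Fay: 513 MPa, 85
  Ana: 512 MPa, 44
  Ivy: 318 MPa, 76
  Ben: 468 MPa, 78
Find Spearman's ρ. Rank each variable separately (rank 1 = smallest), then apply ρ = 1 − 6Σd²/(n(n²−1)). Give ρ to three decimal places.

-0.086

Ranks of variable 1: 2, 3, 6, 5, 1, 4
Ranks of variable 2: 6, 2, 5, 1, 3, 4
d = r₁ − r₂: -4, 1, 1, 4, -2, 0
d²: 16, 1, 1, 16, 4, 0; Σd² = 38
ρ = 1 − 6·38/(6·35) = 1 − 228/210 = -0.086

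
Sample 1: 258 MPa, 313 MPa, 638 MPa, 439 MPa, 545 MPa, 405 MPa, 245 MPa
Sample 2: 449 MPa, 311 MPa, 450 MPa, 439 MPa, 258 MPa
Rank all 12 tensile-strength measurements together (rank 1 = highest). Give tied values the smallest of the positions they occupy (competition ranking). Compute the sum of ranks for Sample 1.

Sorted (descending): 638, 545, 450, 449, 439, 439, 405, 313, 311, 258, 258, 245
The 2 values of 439 occupy positions 5–6 → each gets rank 5.
The 2 values of 258 occupy positions 10–11 → each gets rank 10.
Sample 1 values → pooled ranks: 258→10, 313→8, 638→1, 439→5, 545→2, 405→7, 245→12
Rank sum = 10 + 8 + 1 + 5 + 2 + 7 + 12 = 45

45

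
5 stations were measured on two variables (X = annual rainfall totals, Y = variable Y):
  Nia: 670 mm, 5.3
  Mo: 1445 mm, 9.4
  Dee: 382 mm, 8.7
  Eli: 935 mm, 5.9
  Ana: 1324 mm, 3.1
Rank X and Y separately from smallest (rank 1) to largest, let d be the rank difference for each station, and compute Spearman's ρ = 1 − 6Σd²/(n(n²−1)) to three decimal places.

0.100

Ranks of variable 1: 2, 5, 1, 3, 4
Ranks of variable 2: 2, 5, 4, 3, 1
d = r₁ − r₂: 0, 0, -3, 0, 3
d²: 0, 0, 9, 0, 9; Σd² = 18
ρ = 1 − 6·18/(5·24) = 1 − 108/120 = 0.100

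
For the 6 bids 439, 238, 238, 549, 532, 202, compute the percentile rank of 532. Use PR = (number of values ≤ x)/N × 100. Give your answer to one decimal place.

N = 6.
Strictly below 532: 4. Equal to 532: 1.
PR = 5/6 × 100 = 83.3

83.3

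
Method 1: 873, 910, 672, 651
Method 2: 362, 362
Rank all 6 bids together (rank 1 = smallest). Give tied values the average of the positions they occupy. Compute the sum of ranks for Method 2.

Sorted (ascending): 362, 362, 651, 672, 873, 910
The 2 values of 362 occupy positions 1–2 → average rank (1+2)/2 = 1.5.
Method 2 values → pooled ranks: 362→1.5, 362→1.5
Rank sum = 1.5 + 1.5 = 3

3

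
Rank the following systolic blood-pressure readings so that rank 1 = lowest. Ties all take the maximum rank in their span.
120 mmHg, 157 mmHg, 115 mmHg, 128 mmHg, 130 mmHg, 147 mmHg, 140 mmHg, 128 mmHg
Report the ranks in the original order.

Sorted (ascending): 115, 120, 128, 128, 130, 140, 147, 157
The 2 values of 128 occupy positions 3–4 → each gets rank 4.

2, 8, 1, 4, 5, 7, 6, 4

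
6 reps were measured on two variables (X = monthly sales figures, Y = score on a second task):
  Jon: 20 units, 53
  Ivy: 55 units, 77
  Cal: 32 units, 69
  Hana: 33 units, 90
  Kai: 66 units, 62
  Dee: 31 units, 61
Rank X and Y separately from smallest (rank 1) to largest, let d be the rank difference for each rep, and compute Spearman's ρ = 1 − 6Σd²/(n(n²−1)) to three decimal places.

Ranks of variable 1: 1, 5, 3, 4, 6, 2
Ranks of variable 2: 1, 5, 4, 6, 3, 2
d = r₁ − r₂: 0, 0, -1, -2, 3, 0
d²: 0, 0, 1, 4, 9, 0; Σd² = 14
ρ = 1 − 6·14/(6·35) = 1 − 84/210 = 0.600

0.600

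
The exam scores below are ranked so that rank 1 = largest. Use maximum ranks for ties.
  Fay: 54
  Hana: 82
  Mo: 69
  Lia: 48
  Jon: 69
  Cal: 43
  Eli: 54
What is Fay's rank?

Sorted (descending): 82, 69, 69, 54, 54, 48, 43
The 2 values of 69 occupy positions 2–3 → each gets rank 3.
The 2 values of 54 occupy positions 4–5 → each gets rank 5.
Fay has value 54 → rank 5.

5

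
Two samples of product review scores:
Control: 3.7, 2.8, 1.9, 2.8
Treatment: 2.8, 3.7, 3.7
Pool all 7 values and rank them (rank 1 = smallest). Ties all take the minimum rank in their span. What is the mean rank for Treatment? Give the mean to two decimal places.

4.00

Sorted (ascending): 1.9, 2.8, 2.8, 2.8, 3.7, 3.7, 3.7
The 3 values of 2.8 occupy positions 2–4 → each gets rank 2.
The 3 values of 3.7 occupy positions 5–7 → each gets rank 5.
Treatment values → pooled ranks: 2.8→2, 3.7→5, 3.7→5
Mean rank = (2 + 5 + 5) / 3 = 4.00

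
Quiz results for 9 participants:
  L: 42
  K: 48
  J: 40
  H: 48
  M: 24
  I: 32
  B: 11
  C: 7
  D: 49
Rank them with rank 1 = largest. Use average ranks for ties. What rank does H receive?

2.5

Sorted (descending): 49, 48, 48, 42, 40, 32, 24, 11, 7
The 2 values of 48 occupy positions 2–3 → average rank (2+3)/2 = 2.5.
H has value 48 → rank 2.5.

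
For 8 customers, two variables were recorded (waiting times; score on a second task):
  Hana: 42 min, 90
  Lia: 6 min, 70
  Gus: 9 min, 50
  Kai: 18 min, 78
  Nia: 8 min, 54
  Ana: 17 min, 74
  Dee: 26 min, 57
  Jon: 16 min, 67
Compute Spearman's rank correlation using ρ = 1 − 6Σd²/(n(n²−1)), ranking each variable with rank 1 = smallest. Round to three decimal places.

Ranks of variable 1: 8, 1, 3, 6, 2, 5, 7, 4
Ranks of variable 2: 8, 5, 1, 7, 2, 6, 3, 4
d = r₁ − r₂: 0, -4, 2, -1, 0, -1, 4, 0
d²: 0, 16, 4, 1, 0, 1, 16, 0; Σd² = 38
ρ = 1 − 6·38/(8·63) = 1 − 228/504 = 0.548

0.548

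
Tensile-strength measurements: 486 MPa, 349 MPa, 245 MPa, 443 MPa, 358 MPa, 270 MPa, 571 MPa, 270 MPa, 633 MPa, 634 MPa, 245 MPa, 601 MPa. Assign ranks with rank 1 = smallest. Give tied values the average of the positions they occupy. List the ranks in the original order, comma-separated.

Sorted (ascending): 245, 245, 270, 270, 349, 358, 443, 486, 571, 601, 633, 634
The 2 values of 245 occupy positions 1–2 → average rank (1+2)/2 = 1.5.
The 2 values of 270 occupy positions 3–4 → average rank (3+4)/2 = 3.5.

8, 5, 1.5, 7, 6, 3.5, 9, 3.5, 11, 12, 1.5, 10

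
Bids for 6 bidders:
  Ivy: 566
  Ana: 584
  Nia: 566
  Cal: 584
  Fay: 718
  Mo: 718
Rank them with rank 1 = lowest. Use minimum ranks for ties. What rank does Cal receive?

Sorted (ascending): 566, 566, 584, 584, 718, 718
The 2 values of 566 occupy positions 1–2 → each gets rank 1.
The 2 values of 584 occupy positions 3–4 → each gets rank 3.
The 2 values of 718 occupy positions 5–6 → each gets rank 5.
Cal has value 584 → rank 3.

3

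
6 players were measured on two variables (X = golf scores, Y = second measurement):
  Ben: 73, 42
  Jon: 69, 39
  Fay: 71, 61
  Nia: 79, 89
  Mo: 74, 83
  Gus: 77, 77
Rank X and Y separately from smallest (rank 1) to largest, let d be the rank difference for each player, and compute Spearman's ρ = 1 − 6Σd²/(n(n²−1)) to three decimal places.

Ranks of variable 1: 3, 1, 2, 6, 4, 5
Ranks of variable 2: 2, 1, 3, 6, 5, 4
d = r₁ − r₂: 1, 0, -1, 0, -1, 1
d²: 1, 0, 1, 0, 1, 1; Σd² = 4
ρ = 1 − 6·4/(6·35) = 1 − 24/210 = 0.886

0.886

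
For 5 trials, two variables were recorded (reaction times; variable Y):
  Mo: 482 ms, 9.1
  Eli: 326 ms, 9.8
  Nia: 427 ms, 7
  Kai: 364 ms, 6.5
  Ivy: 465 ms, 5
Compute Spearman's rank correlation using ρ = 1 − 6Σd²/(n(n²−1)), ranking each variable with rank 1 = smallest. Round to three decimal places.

Ranks of variable 1: 5, 1, 3, 2, 4
Ranks of variable 2: 4, 5, 3, 2, 1
d = r₁ − r₂: 1, -4, 0, 0, 3
d²: 1, 16, 0, 0, 9; Σd² = 26
ρ = 1 − 6·26/(5·24) = 1 − 156/120 = -0.300

-0.300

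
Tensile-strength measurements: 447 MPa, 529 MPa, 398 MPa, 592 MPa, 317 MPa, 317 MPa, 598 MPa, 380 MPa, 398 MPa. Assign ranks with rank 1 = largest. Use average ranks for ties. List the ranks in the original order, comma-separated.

Sorted (descending): 598, 592, 529, 447, 398, 398, 380, 317, 317
The 2 values of 398 occupy positions 5–6 → average rank (5+6)/2 = 5.5.
The 2 values of 317 occupy positions 8–9 → average rank (8+9)/2 = 8.5.

4, 3, 5.5, 2, 8.5, 8.5, 1, 7, 5.5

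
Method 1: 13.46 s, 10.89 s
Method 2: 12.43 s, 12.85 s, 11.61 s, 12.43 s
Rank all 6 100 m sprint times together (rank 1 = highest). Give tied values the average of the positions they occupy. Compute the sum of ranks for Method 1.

7

Sorted (descending): 13.46, 12.85, 12.43, 12.43, 11.61, 10.89
The 2 values of 12.43 occupy positions 3–4 → average rank (3+4)/2 = 3.5.
Method 1 values → pooled ranks: 13.46→1, 10.89→6
Rank sum = 1 + 6 = 7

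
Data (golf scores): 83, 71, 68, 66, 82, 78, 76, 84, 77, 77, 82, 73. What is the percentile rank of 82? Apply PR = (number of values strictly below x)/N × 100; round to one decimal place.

66.7

N = 12.
Strictly below 82: 8. Equal to 82: 2.
PR = 8/12 × 100 = 66.7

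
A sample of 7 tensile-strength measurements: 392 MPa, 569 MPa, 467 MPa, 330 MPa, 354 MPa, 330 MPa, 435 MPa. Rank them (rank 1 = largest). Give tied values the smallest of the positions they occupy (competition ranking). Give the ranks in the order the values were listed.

4, 1, 2, 6, 5, 6, 3

Sorted (descending): 569, 467, 435, 392, 354, 330, 330
The 2 values of 330 occupy positions 6–7 → each gets rank 6.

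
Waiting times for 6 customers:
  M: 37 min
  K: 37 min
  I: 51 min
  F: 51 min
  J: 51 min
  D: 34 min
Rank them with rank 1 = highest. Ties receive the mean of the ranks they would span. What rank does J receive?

Sorted (descending): 51, 51, 51, 37, 37, 34
The 3 values of 51 occupy positions 1–3 → average rank 2.
The 2 values of 37 occupy positions 4–5 → average rank (4+5)/2 = 4.5.
J has value 51 min → rank 2.

2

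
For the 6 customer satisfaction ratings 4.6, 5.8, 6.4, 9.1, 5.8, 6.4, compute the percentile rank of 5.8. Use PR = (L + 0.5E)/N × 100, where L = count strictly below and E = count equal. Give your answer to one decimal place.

33.3

N = 6.
Strictly below 5.8: 1. Equal to 5.8: 2.
PR = (1 + 0.5·2)/6 × 100 = 33.3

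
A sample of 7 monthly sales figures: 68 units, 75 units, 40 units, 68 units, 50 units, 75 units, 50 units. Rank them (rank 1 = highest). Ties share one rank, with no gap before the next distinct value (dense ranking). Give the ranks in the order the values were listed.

2, 1, 4, 2, 3, 1, 3

Sorted (descending): 75, 75, 68, 68, 50, 50, 40
The 2 values of 75 share dense rank 1.
The 2 values of 68 share dense rank 2.
The 2 values of 50 share dense rank 3.
Remaining distinct values take the next consecutive integers.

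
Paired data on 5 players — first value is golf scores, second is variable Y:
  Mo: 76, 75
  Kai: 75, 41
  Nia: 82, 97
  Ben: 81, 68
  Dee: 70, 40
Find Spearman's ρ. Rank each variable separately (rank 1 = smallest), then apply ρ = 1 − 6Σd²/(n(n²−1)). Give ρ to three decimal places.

0.900

Ranks of variable 1: 3, 2, 5, 4, 1
Ranks of variable 2: 4, 2, 5, 3, 1
d = r₁ − r₂: -1, 0, 0, 1, 0
d²: 1, 0, 0, 1, 0; Σd² = 2
ρ = 1 − 6·2/(5·24) = 1 − 12/120 = 0.900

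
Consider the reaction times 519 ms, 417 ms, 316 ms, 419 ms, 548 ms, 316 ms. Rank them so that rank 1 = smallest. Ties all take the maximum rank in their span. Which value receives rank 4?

419

Sorted (ascending): 316, 316, 417, 419, 519, 548
The 2 values of 316 occupy positions 1–2 → each gets rank 2.
Rank 4 → value 419.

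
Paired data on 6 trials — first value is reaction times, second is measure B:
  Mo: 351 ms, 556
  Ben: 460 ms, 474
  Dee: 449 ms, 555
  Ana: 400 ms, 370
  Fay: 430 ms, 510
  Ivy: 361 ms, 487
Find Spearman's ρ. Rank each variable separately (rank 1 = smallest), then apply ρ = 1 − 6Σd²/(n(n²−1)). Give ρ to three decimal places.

Ranks of variable 1: 1, 6, 5, 3, 4, 2
Ranks of variable 2: 6, 2, 5, 1, 4, 3
d = r₁ − r₂: -5, 4, 0, 2, 0, -1
d²: 25, 16, 0, 4, 0, 1; Σd² = 46
ρ = 1 − 6·46/(6·35) = 1 − 276/210 = -0.314

-0.314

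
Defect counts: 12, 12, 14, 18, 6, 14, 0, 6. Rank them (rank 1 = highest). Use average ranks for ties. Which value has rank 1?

18

Sorted (descending): 18, 14, 14, 12, 12, 6, 6, 0
The 2 values of 14 occupy positions 2–3 → average rank (2+3)/2 = 2.5.
The 2 values of 12 occupy positions 4–5 → average rank (4+5)/2 = 4.5.
The 2 values of 6 occupy positions 6–7 → average rank (6+7)/2 = 6.5.
Rank 1 → value 18.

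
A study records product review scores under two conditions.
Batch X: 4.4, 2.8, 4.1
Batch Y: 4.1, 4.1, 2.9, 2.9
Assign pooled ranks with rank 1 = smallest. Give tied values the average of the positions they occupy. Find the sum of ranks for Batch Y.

15

Sorted (ascending): 2.8, 2.9, 2.9, 4.1, 4.1, 4.1, 4.4
The 2 values of 2.9 occupy positions 2–3 → average rank (2+3)/2 = 2.5.
The 3 values of 4.1 occupy positions 4–6 → average rank 5.
Batch Y values → pooled ranks: 4.1→5, 4.1→5, 2.9→2.5, 2.9→2.5
Rank sum = 5 + 5 + 2.5 + 2.5 = 15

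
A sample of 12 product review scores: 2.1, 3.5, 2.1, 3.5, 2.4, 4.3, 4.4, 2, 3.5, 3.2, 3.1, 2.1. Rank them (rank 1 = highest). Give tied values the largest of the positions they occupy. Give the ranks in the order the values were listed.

11, 5, 11, 5, 8, 2, 1, 12, 5, 6, 7, 11

Sorted (descending): 4.4, 4.3, 3.5, 3.5, 3.5, 3.2, 3.1, 2.4, 2.1, 2.1, 2.1, 2
The 3 values of 3.5 occupy positions 3–5 → each gets rank 5.
The 3 values of 2.1 occupy positions 9–11 → each gets rank 11.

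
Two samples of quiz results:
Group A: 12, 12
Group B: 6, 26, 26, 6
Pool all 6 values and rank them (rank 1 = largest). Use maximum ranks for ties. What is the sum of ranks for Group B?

Sorted (descending): 26, 26, 12, 12, 6, 6
The 2 values of 26 occupy positions 1–2 → each gets rank 2.
The 2 values of 12 occupy positions 3–4 → each gets rank 4.
The 2 values of 6 occupy positions 5–6 → each gets rank 6.
Group B values → pooled ranks: 6→6, 26→2, 26→2, 6→6
Rank sum = 6 + 2 + 2 + 6 = 16

16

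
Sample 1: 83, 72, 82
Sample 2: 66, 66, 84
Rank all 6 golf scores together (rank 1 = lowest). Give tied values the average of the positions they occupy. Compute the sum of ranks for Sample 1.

12

Sorted (ascending): 66, 66, 72, 82, 83, 84
The 2 values of 66 occupy positions 1–2 → average rank (1+2)/2 = 1.5.
Sample 1 values → pooled ranks: 83→5, 72→3, 82→4
Rank sum = 5 + 3 + 4 = 12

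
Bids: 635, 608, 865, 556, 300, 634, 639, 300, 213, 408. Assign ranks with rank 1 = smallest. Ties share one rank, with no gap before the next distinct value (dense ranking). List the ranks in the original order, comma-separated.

Sorted (ascending): 213, 300, 300, 408, 556, 608, 634, 635, 639, 865
The 2 values of 300 share dense rank 2.
Remaining distinct values take the next consecutive integers.

7, 5, 9, 4, 2, 6, 8, 2, 1, 3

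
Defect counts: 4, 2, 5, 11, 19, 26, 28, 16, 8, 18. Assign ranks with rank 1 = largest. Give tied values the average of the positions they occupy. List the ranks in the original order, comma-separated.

9, 10, 8, 6, 3, 2, 1, 5, 7, 4

Sorted (descending): 28, 26, 19, 18, 16, 11, 8, 5, 4, 2
No ties — each value takes its position as its rank.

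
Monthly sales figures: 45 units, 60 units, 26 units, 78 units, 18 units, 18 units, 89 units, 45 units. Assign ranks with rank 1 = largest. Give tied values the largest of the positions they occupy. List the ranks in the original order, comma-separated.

Sorted (descending): 89, 78, 60, 45, 45, 26, 18, 18
The 2 values of 45 occupy positions 4–5 → each gets rank 5.
The 2 values of 18 occupy positions 7–8 → each gets rank 8.

5, 3, 6, 2, 8, 8, 1, 5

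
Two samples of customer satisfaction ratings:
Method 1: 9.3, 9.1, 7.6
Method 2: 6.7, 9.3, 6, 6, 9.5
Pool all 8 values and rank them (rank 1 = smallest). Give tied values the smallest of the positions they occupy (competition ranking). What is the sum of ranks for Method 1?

15

Sorted (ascending): 6, 6, 6.7, 7.6, 9.1, 9.3, 9.3, 9.5
The 2 values of 6 occupy positions 1–2 → each gets rank 1.
The 2 values of 9.3 occupy positions 6–7 → each gets rank 6.
Method 1 values → pooled ranks: 9.3→6, 9.1→5, 7.6→4
Rank sum = 6 + 5 + 4 = 15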